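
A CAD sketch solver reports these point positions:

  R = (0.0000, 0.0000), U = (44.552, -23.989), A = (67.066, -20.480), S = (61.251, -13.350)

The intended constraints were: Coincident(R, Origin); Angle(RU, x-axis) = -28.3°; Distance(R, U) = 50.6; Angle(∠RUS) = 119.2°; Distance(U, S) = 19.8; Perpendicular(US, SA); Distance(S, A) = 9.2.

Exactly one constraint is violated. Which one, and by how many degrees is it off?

Perpendicular(US, SA) — off by 6.70°.

R = (0.00, 0.00) ✓; RU at -28.30° ✓; |RU| = 50.60 ✓; ∠RUS = 119.2° ✓; |US| = 19.80 ✓; ∠(US, SA) = 83.30° ✗; |SA| = 9.201 ✓.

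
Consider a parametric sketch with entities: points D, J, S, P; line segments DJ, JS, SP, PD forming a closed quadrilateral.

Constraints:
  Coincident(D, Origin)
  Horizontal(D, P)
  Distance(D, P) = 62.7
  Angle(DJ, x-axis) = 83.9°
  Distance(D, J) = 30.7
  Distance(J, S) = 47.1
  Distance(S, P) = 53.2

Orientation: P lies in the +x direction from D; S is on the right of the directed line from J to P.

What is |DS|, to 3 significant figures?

19.8

Checks: |JS| = 47.10 ✓; |SP| = 53.20 ✓.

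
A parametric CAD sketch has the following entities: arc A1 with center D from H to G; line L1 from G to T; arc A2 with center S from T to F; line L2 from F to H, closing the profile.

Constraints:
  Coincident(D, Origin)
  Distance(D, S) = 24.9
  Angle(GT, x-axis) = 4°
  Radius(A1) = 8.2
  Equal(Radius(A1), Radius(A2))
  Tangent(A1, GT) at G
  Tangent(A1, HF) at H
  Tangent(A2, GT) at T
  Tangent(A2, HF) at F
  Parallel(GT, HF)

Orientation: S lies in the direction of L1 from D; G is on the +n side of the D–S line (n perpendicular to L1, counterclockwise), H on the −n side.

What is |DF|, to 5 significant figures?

26.215

The slot axis is L1's direction at 4.0°, so u = (cos 4.0°, sin 4.0°) = (0.99756, 0.069756) and n = (−sin 4.0°, cos 4.0°) = (-0.069756, 0.99756). D is at the origin and S lies 24.9 along u from D, so S = 24.9·u = (24.839, 1.7369). Tangency of A1 to both parallel lines with radius 8.2 puts G and H at D ± 8.2·n: G = (-0.57200, 8.1800), H = (0.57200, -8.1800). Equal radii place T and F the same way about S: T = S + 8.2·n = (24.267, 9.9170), F = S − 8.2·n = (25.411, -6.4431). Then |DF| = |F − D| = 26.215.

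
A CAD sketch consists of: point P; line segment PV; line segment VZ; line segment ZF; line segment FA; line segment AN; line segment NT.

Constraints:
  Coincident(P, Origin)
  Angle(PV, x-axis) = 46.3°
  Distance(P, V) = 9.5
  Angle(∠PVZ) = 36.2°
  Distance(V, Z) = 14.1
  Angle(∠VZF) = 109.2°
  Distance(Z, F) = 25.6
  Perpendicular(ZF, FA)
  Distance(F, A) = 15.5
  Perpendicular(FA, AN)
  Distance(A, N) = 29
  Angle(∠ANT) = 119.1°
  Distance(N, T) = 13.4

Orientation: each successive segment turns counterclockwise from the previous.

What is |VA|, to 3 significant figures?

30.3

∠VZF = 109.2° gives ZF at -99.1° from the x-axis; with |ZF| = 25.6, F = (-11.4, -20.9). The perpendicularity gives FA at right angles to ZF, so FA runs at -9.10°; with |FA| = 15.5, A = (3.94, -23.3). Then |VA| = |A − V| = 30.3.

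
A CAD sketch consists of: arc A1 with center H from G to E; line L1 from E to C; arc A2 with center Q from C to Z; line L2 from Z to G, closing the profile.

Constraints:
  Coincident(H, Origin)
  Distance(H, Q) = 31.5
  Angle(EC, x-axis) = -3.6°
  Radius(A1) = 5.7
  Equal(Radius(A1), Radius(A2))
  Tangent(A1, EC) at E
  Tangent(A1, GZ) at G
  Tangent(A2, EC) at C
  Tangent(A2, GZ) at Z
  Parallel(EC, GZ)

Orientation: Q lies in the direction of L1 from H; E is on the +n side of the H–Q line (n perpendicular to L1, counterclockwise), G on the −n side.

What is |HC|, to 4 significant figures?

32.01

The slot axis is L1's direction at -3.6°, so u = (cos -3.6°, sin -3.6°) = (0.9980, -0.06279) and n = (−sin -3.6°, cos -3.6°) = (0.06279, 0.9980). H is at the origin and Q lies 31.5 along u from H, so Q = 31.5·u = (31.44, -1.978). Tangency of A1 to both parallel lines with radius 5.7 puts E and G at H ± 5.7·n: E = (0.3579, 5.689), G = (-0.3579, -5.689). Equal radii place C and Z the same way about Q: C = Q + 5.7·n = (31.80, 3.711), Z = Q − 5.7·n = (31.08, -7.667). Then |HC| = |C − H| = 32.01.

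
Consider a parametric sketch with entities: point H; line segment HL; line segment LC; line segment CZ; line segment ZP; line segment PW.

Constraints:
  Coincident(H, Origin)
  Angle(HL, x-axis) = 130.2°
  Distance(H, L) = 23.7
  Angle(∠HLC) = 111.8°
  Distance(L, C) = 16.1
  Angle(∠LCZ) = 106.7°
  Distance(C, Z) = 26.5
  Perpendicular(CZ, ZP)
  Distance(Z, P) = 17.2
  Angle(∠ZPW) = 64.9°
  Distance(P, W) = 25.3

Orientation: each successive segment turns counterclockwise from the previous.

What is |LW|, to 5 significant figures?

12.151

H is at the origin; HL runs at 130.2° with length 23.7, so L = (-15.297, 18.102). ∠HLC = 111.8° gives LC at -161.60° from the x-axis; with |LC| = 16.1, C = (-30.574, 13.020). ∠LCZ = 106.7° gives CZ at -88.300° from the x-axis; with |CZ| = 26.5, Z = (-29.788, -13.468). CZ is perpendicular to ZP, so ZP runs at 1.7000°; with |ZP| = 17.2, P = (-12.596, -12.958). ∠ZPW = 64.9° gives PW at 116.80° from the x-axis; with |PW| = 25.3, W = (-24.003, 9.6244). Then |LW| = |W − L| = 12.151.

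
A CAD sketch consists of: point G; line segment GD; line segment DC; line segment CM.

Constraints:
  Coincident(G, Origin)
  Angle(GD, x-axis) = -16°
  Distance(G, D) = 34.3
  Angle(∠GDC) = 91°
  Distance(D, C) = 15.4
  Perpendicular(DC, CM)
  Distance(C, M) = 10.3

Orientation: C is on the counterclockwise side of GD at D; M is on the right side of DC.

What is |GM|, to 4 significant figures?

47.38

∠GDC = 91.0°, so DC runs at -16.0° + (180° − 91.0°) = 73.00° from the x-axis; with |DC| = 15.4, C = D + 15.4·(cos 73.00°, sin 73.00°) = (37.47, 5.273). The perpendicularity gives CM at right angles to DC; with |CM| = 10.3 on the right of DC, M = C + 10.3·(0.9563, -0.2924) = (47.32, 2.261). Then |GM| = |M − G| = 47.38.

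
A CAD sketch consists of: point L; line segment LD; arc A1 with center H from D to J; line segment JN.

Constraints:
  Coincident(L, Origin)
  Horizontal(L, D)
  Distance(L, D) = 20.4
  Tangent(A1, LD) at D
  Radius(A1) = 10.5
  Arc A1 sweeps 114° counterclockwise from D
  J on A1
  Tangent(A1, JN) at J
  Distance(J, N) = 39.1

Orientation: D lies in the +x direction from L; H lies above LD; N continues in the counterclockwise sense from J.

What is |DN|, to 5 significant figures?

50.883

On A1, D sits at bearing -90° from H; a 114° counterclockwise sweep puts J at bearing 24°, so J = H + 10.5·(cos 24°, sin 24°) = (29.992, 14.771). A1 meets JN tangentially, so HJ is at right angles to JN, so JN runs along (−sin 24°, cos 24°); with |JN| = 39.1, N = (14.089, 50.490). Then |DN| = |N − D| = 50.883.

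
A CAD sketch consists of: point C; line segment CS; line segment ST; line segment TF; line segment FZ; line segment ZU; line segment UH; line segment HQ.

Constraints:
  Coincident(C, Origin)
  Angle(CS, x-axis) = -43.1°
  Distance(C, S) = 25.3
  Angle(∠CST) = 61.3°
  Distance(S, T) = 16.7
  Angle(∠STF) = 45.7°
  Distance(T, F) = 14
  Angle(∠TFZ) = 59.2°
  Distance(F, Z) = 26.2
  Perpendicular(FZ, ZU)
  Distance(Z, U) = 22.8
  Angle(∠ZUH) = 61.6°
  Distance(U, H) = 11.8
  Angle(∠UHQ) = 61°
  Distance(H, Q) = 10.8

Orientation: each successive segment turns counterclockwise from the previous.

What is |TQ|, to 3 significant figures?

17.8

C is at the origin; CS runs at -43.1° with length 25.3, so S = (18.5, -17.3). ∠CST = 61.3° gives ST at 75.6° from the x-axis; with |ST| = 16.7, T = (22.6, -1.11). ∠STF = 45.7° gives TF at -150° from the x-axis; with |TF| = 14.0, F = (10.5, -8.09). ∠TFZ = 59.2° gives FZ at -29.3° from the x-axis; with |FZ| = 26.2, Z = (33.3, -20.9). FZ ⟂ ZU, so ZU runs at 60.7°; with |ZU| = 22.8, U = (44.5, -1.03). ∠ZUH = 61.6° gives UH at 179° from the x-axis; with |UH| = 11.8, H = (32.7, -0.844). ∠UHQ = 61.0° gives HQ at -61.9° from the x-axis; with |HQ| = 10.8, Q = (37.8, -10.4). Then |TQ| = |Q − T| = 17.8.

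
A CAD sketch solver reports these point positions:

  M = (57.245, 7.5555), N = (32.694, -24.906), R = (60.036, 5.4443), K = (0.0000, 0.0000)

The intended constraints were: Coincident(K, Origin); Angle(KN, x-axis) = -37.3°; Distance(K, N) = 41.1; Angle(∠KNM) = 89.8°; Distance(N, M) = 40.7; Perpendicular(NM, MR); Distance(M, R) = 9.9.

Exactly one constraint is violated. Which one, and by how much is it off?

Distance(M, R) = 9.9 — off by 6.40.

K = (0.00, 0.00) ✓; KN at -37.30° ✓; |KN| = 41.10 ✓; ∠KNM = 89.80° ✓; |NM| = 40.70 ✓; ∠(NM, MR) = 90.00° ✓; |MR| = 3.500 ✗.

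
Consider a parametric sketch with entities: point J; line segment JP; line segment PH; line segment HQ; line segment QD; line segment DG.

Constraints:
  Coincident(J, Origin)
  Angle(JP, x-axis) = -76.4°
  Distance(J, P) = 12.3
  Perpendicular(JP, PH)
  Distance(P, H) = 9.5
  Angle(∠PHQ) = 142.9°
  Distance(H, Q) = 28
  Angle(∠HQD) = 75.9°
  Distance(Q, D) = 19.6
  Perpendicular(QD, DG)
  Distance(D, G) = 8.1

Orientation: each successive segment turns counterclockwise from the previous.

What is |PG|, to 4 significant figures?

25.58

∠HQD = 75.9° gives QD at 154.8° from the x-axis; with |QD| = 19.6, D = (12.13, 20.29). QD ⟂ DG, so DG runs at -115.2°; with |DG| = 8.1, G = (8.677, 12.96). Then |PG| = |G − P| = 25.58.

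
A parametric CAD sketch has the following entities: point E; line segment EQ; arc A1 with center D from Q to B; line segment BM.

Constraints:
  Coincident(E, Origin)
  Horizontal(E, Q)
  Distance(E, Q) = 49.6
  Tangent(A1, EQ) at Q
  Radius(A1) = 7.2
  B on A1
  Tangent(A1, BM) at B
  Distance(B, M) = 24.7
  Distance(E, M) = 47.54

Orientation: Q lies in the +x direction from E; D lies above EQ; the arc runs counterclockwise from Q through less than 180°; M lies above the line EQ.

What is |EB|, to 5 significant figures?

56.037

E is at the origin; EQ is horizontal with |EQ| = 49.6 and Q on the +x side, so Q = (49.600, 0.0000). Since A1 is tangent to EQ there, DQ ⟂ EQ, so D = Q + (0, 7.2) = (49.600, 7.2000). Since DB ⟂ BM (tangency), |DM| = √(7.2² + 24.7²) = 25.728 regardless of where B sits on A1. So M lies on both circle(E, 47.54) and circle(D, 25.728); the above-EQ intersection is M = (37.121, 29.699). B is the foot of the tangent from M: B = (54.668, 12.315).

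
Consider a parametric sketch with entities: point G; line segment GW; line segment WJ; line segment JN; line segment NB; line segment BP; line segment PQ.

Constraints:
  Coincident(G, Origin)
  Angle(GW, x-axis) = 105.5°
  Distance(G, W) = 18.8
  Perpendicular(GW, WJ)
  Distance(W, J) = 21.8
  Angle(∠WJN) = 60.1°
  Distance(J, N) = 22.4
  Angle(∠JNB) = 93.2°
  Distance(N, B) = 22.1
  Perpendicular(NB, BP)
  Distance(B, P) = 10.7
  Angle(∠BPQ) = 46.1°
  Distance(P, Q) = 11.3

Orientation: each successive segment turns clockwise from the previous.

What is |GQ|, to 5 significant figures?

8.2304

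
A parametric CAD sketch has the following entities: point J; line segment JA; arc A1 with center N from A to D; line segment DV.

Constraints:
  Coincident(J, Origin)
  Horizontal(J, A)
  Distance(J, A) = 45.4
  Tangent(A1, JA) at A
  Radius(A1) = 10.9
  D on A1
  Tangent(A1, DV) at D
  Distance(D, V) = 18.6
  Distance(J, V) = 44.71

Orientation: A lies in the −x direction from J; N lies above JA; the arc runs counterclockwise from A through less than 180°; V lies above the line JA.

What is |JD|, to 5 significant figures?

36.082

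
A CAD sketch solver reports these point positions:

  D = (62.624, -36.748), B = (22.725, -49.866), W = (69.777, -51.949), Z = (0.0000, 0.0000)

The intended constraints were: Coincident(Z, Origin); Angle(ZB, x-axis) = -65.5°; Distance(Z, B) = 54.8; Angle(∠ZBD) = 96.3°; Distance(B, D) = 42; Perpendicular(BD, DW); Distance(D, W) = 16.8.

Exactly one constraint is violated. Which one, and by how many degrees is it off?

Perpendicular(BD, DW) — off by 7.00°.

Z = (0.00, 0.00) ✓; ZB at -65.50° ✓; |ZB| = 54.80 ✓; ∠ZBD = 96.30° ✓; |BD| = 42.00 ✓; ∠(BD, DW) = 83.00° ✗; |DW| = 16.80 ✓.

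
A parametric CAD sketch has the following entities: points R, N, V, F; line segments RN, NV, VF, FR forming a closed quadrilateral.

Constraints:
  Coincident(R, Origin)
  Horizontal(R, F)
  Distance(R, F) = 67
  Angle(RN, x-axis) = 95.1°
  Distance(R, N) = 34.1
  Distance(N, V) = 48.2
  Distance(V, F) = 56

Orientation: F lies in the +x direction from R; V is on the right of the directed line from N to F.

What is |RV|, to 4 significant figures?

16.97

Checks: |NV| = 48.20 ✓; |VF| = 56.00 ✓.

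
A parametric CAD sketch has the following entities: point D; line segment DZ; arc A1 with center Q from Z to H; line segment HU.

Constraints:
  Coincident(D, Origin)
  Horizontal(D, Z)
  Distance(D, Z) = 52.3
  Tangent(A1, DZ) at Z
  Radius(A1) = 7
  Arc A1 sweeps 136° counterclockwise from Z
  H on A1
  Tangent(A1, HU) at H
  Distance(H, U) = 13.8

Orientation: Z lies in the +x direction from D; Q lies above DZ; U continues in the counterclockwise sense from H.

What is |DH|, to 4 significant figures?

58.42

D is at the origin; DZ is horizontal with |DZ| = 52.3 and Z on the +x side, so Z = (52.30, 0.000). The tangent condition forces QZ to be normal to DZ, so Q = Z + (0, 7) = (52.30, 7.000). On A1, Z sits at bearing -90° from Q; a 136° counterclockwise sweep puts H at bearing 46°, so H = Q + 7.0·(cos 46°, sin 46°) = (57.16, 12.04). Then |DH| = |H − D| = 58.42.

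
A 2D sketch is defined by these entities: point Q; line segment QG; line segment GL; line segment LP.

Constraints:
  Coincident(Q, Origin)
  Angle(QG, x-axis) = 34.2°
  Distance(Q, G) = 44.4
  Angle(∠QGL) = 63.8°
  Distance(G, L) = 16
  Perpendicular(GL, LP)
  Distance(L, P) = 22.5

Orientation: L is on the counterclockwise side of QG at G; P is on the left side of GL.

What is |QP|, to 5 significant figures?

17.709

∠QGL = 63.8°, so GL runs at 34.2° + (180° − 63.8°) = 150.40° from the x-axis; with |GL| = 16.0, L = G + 16.0·(cos 150.40°, sin 150.40°) = (22.810, 32.860). GL ⟂ LP; with |LP| = 22.5 on the left of GL, P = L + 22.5·(-0.49394, -0.86949) = (11.697, 13.296). Then |QP| = |P − Q| = 17.709.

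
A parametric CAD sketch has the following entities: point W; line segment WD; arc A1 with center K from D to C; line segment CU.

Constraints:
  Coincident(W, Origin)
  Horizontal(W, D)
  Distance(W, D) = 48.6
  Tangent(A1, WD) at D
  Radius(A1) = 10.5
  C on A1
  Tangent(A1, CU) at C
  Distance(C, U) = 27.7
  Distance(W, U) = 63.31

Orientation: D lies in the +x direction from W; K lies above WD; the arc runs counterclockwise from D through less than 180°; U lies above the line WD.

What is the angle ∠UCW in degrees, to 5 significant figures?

83.521°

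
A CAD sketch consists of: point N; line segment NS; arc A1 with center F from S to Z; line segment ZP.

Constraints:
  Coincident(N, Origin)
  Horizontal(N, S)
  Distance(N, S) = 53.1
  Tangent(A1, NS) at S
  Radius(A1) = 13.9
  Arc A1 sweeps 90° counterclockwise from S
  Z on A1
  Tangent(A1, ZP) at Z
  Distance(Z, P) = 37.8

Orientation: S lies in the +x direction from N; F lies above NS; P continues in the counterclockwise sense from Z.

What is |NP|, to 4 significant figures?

84.63

N is at the origin; N and S share the same y with |NS| = 53.1 and S on the +x side, so S = (53.10, 0.000). Tangency of A1 to NS means the radius FS is perpendicular to NS, so F = S + (0, 13.9) = (53.10, 13.90). On A1, S sits at bearing -90° from F; a 90° counterclockwise sweep puts Z at bearing 0°, so Z = F + 13.9·(cos 0°, sin 0°) = (67.00, 13.90). Since A1 is tangent to ZP there, FZ ⟂ ZP, so ZP runs along (−sin 0°, cos 0°); with |ZP| = 37.8, P = (67.00, 51.70). Then |NP| = |P − N| = 84.63.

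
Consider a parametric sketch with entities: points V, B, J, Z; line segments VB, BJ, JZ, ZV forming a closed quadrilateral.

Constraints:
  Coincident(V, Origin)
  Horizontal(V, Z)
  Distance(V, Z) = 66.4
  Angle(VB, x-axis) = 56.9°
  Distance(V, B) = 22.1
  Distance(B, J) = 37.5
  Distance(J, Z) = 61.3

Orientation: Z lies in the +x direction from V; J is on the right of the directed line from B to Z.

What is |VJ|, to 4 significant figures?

20.42

V is at the origin; V and Z share the same y with |VZ| = 66.4 and Z in +x, so Z = (66.4, 0). VB runs at 56.9° with |VB| = 22.1, so B = (12.07, 18.51). J is determined by |BJ| = 37.5 and |JZ| = 61.3 together: it lies at the intersection of circle(B, 37.5) and circle(Z, 61.3). With |BZ| = 57.40, the foot of the radical line on BZ is 8.216 from B and the perpendicular offset is √(37.5² − 8.216²) = 36.59. Taking the right-of-BZ solution: J = (8.044, -18.77).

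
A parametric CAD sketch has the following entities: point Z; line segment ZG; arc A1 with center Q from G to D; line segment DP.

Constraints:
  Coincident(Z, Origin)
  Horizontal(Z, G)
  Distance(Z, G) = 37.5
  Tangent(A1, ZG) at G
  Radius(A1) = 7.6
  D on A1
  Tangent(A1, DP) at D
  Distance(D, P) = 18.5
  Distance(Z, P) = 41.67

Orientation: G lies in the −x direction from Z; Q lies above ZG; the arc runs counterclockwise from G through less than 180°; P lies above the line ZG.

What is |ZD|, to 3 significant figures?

31.1

Z is at the origin; Z and G share the same y with |ZG| = 37.5 and G on the −x side, so G = (-37.5, 0.00). Tangency of A1 to ZG means the radius QG is perpendicular to ZG, so Q = G + (0, 7.6) = (-37.5, 7.60). Since QD ⟂ DP (tangency), |QP| = √(7.6² + 18.5²) = 20.0 regardless of where D sits on A1. So P lies on both circle(Z, 41.67) and circle(Q, 20.0); the above-ZG intersection is P = (-31.9, 26.8). D is the foot of the tangent from P: D = (-29.9, 8.41).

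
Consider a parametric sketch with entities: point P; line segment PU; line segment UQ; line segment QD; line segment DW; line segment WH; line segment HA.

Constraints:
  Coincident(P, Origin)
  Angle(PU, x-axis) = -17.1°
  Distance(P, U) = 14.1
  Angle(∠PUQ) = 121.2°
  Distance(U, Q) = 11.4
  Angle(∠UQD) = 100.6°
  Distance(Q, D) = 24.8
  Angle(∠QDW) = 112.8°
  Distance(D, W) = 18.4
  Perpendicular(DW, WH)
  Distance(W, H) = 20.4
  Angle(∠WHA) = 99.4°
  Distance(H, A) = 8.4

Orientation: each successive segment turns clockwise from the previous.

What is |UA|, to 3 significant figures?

12.6

P is at the origin; PU runs at -17.1° with length 14.1, so U = (13.5, -4.15). ∠PUQ = 121.2° gives UQ at -75.9° from the x-axis; with |UQ| = 11.4, Q = (16.3, -15.2). ∠UQD = 100.6° gives QD at -155° from the x-axis; with |QD| = 24.8, D = (-6.28, -25.6). ∠QDW = 112.8° gives DW at 138° from the x-axis; with |DW| = 18.4, W = (-19.8, -13.1). The perpendicularity gives WH at right angles to DW, so WH runs at 47.5°; with |WH| = 20.4, H = (-6.06, 1.91). ∠WHA = 99.4° gives HA at -33.1° from the x-axis; with |HA| = 8.4, A = (0.976, -2.68). Then |UA| = |A − U| = 12.6.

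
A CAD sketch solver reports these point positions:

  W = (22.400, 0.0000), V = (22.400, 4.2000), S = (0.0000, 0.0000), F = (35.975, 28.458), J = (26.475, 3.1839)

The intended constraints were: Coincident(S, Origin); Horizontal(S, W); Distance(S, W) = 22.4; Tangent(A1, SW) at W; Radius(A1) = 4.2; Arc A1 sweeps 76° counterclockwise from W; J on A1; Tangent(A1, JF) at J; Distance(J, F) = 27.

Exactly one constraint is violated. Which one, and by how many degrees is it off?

Tangent(A1, JF) at J — off by 6.60°.

S = (0.00, 0.00) ✓; S.y = 0.00, W.y = 0.00 ✓; |SW| = 22.40 ✓; ∠(VW, WS) = 90.00° ✓; |VW| = 4.200 ✓; bearing(V→J) − bearing(V→W) = 76.00° ✓; |VJ| = 4.200 ✓; ∠(VJ, JF) = 96.60° ✗; |JF| = 27.00 ✓.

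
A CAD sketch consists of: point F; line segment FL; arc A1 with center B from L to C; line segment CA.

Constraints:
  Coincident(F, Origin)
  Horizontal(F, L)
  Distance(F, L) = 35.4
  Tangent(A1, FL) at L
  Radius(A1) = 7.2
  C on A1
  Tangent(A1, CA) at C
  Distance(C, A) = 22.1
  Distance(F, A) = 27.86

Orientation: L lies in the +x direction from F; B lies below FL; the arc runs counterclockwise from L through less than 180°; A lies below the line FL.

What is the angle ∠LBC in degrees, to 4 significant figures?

57.01°

F is at the origin; FL is horizontal with |FL| = 35.4 and L on the +x side, so L = (35.40, 0.000). Tangency of A1 to FL means the radius BL is perpendicular to FL, so B = L + (0, -7.2) = (35.40, -7.200). Since BC ⟂ CA (tangency), |BA| = √(7.2² + 22.1²) = 23.24 regardless of where C sits on A1. So A lies on both circle(F, 27.86) and circle(B, 23.24); the below-FL intersection is A = (17.33, -21.82). C is the foot of the tangent from A: C = (29.36, -3.280).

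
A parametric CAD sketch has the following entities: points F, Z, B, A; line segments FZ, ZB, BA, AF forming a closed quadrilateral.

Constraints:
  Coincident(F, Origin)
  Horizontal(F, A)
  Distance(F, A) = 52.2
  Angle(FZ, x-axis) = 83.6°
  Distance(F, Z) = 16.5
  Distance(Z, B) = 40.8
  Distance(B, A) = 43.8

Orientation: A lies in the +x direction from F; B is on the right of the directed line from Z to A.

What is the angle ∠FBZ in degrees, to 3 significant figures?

14.9°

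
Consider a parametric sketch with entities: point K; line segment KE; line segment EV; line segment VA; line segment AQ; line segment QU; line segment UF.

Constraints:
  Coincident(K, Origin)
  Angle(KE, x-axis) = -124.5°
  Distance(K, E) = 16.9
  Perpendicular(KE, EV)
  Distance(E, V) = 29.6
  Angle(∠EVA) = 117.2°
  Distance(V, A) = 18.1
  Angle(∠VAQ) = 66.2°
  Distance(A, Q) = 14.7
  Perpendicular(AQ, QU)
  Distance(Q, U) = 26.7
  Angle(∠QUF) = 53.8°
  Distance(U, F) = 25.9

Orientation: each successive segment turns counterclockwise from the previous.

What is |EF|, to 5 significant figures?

43.604

K is at the origin; KE runs at -124.5° with length 16.9, so E = (-9.5723, -13.928). The perpendicularity gives EV at right angles to KE, so EV runs at -34.500°; with |EV| = 29.6, V = (14.822, -30.693). ∠EVA = 117.2° gives VA at 28.300° from the x-axis; with |VA| = 18.1, A = (30.759, -22.112). ∠VAQ = 66.2° gives AQ at 142.10° from the x-axis; with |AQ| = 14.7, Q = (19.159, -13.082). AQ is perpendicular to QU, so QU runs at -127.90°; with |QU| = 26.7, U = (2.7576, -34.151). ∠QUF = 53.8° gives UF at -1.7000° from the x-axis; with |UF| = 25.9, F = (28.646, -34.919). Then |EF| = |F − E| = 43.604.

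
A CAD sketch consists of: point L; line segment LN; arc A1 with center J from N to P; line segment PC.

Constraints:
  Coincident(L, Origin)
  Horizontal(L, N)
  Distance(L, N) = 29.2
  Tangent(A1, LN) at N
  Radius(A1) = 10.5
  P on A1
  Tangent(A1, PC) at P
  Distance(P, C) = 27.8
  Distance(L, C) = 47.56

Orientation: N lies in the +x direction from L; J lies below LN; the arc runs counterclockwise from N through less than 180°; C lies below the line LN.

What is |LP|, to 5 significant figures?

23.047

Checks: L = (0.00, 0.00) ✓; |JP| = 10.50 ✓; ∠(JP, PC) = 90.00° ✓; |PC| = 27.80 ✓; |LC| = 47.56 ✓.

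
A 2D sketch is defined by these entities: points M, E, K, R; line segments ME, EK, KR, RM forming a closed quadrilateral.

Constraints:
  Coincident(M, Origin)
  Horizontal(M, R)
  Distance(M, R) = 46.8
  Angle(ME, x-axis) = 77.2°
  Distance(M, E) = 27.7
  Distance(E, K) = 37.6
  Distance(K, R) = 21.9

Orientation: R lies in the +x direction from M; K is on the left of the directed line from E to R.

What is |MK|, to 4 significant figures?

48.44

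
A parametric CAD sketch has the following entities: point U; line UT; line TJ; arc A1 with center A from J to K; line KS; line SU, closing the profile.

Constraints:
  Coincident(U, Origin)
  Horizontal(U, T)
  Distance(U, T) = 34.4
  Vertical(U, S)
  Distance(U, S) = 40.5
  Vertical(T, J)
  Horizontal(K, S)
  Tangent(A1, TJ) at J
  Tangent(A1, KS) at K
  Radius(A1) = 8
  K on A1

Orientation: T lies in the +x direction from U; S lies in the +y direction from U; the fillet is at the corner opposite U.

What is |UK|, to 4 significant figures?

48.34

The virtual corner opposite U is at (34.40, 40.50). Tangency of A1 to TJ means the radius AJ is perpendicular to TJ and A1 meets KS tangentially, so AK is at right angles to KS, with radius 8.0, so the center A sits 8.0 in from both sides at A = (26.40, 32.50). That places the tangent points at J = (34.40, 32.50) on TJ and K = (26.40, 40.50) on KS. Then |UK| = |K − U| = 48.34.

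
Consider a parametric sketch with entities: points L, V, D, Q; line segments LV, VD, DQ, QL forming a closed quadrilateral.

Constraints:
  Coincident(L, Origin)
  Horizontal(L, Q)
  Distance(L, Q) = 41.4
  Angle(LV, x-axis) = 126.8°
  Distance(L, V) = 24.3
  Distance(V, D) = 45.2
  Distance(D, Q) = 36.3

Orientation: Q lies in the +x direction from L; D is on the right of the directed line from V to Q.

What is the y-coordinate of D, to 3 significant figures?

-18.4

Checks: |LQ| = 41.40 ✓; |LV| = 24.30 ✓; |VD| = 45.20 ✓; |DQ| = 36.30 ✓.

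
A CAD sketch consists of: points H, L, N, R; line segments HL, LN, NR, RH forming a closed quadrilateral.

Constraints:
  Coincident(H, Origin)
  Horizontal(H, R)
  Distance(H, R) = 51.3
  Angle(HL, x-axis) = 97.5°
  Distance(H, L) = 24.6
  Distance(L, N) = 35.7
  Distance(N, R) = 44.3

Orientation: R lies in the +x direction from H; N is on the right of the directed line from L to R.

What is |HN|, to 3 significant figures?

12.4

Checks: |LN| = 35.70 ✓; |NR| = 44.30 ✓.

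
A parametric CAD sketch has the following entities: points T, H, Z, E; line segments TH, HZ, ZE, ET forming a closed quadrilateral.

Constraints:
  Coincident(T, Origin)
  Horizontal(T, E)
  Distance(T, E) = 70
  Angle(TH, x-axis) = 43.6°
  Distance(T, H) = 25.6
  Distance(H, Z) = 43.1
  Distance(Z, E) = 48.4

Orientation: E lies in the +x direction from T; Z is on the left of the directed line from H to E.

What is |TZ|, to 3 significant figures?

68.7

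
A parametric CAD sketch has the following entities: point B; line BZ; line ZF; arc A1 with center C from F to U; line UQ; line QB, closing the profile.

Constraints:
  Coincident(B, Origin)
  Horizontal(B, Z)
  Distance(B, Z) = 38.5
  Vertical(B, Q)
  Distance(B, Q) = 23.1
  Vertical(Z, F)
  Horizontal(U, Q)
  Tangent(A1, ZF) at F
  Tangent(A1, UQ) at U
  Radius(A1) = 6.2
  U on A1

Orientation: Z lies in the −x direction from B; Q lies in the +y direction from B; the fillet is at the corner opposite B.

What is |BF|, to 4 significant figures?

42.05

The virtual corner opposite B is at (-38.50, 23.10). The tangent condition forces CF to be normal to ZF and tangency of A1 to UQ means the radius CU is perpendicular to UQ, with radius 6.2, so the center C sits 6.2 in from both sides at C = (-32.30, 16.90). That places the tangent points at F = (-38.50, 16.90) on ZF and U = (-32.30, 23.10) on UQ. Then |BF| = |F − B| = 42.05.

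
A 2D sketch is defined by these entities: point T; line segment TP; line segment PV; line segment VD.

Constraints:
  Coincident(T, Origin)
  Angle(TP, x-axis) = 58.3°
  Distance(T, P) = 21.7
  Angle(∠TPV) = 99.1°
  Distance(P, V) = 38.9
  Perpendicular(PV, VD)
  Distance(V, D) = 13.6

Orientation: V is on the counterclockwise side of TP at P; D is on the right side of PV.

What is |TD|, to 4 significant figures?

54.94

∠TPV = 99.1°, so PV runs at 58.3° + (180° − 99.1°) = 139.2° from the x-axis; with |PV| = 38.9, V = P + 38.9·(cos 139.2°, sin 139.2°) = (-18.04, 43.88). PV ⟂ VD; with |VD| = 13.6 on the right of PV, D = V + 13.6·(0.6534, 0.7570) = (-9.158, 54.18). Then |TD| = |D − T| = 54.94.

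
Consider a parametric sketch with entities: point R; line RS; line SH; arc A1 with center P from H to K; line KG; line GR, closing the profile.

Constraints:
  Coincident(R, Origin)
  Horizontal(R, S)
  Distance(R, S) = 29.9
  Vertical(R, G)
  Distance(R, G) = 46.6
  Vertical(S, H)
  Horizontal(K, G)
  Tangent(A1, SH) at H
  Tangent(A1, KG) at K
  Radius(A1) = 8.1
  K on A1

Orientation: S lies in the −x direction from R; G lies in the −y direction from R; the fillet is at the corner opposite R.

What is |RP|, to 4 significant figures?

44.24

R is at the origin; RS is horizontal with |RS| = 29.9 and S on the −x side, so S = (-29.90, 0.000). R and G share the same x with |RG| = 46.6 and G on the −y side, so G = (0.000, -46.60). The virtual corner opposite R is at (-29.90, -46.60). Tangency of A1 to SH means the radius PH is perpendicular to SH and tangency of A1 to KG means the radius PK is perpendicular to KG, with radius 8.1, so the center P sits 8.1 in from both sides at P = (-21.80, -38.50). Then |RP| = |P − R| = 44.24.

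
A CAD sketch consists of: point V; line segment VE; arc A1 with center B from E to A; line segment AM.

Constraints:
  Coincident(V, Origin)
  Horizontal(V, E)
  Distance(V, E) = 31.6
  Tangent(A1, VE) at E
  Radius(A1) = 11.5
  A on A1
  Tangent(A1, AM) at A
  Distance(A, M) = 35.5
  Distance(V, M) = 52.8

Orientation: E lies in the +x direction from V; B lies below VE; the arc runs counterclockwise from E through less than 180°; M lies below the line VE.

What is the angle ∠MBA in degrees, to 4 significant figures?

72.05°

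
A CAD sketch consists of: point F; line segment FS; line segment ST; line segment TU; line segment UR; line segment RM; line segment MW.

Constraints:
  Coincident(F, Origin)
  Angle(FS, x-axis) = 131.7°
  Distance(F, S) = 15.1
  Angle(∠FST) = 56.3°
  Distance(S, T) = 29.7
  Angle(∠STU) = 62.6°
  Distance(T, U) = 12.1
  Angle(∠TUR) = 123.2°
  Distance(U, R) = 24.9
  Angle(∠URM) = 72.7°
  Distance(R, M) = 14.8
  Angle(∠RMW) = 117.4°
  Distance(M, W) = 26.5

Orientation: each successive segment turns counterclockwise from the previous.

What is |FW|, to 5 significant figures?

28.650

F is at the origin; FS runs at 131.7° with length 15.1, so S = (-10.045, 11.274). ∠FST = 56.3° gives ST at -104.60° from the x-axis; with |ST| = 29.7, T = (-17.531, -17.467). ∠STU = 62.6° gives TU at 12.800° from the x-axis; with |TU| = 12.1, U = (-5.7321, -14.786). ∠TUR = 123.2° gives UR at 69.600° from the x-axis; with |UR| = 24.9, R = (2.9473, 8.5523). ∠URM = 72.7° gives RM at 176.90° from the x-axis; with |RM| = 14.8, M = (-11.831, 9.3527). ∠RMW = 117.4° gives MW at -120.50° from the x-axis; with |MW| = 26.5, W = (-25.281, -13.480). Then |FW| = |W − F| = 28.650.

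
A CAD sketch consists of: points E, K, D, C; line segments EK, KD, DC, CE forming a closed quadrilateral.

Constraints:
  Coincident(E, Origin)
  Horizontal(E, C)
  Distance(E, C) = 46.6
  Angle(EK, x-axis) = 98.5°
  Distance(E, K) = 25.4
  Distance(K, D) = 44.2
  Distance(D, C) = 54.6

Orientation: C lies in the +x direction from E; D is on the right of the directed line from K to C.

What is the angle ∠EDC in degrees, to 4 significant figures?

56.11°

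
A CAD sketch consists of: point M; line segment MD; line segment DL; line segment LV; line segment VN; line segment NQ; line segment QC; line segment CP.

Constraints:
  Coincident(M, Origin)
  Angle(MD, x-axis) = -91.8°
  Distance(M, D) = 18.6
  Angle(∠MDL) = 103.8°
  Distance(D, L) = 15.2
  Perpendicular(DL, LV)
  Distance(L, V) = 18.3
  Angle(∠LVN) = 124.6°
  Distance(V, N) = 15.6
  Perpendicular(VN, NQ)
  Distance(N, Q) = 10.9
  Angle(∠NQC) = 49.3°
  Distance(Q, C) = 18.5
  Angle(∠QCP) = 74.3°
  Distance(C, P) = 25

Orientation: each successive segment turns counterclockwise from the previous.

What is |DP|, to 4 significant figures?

43.68

M is at the origin; MD runs at -91.8° with length 18.6, so D = (-0.5842, -18.59). ∠MDL = 103.8° gives DL at -15.60° from the x-axis; with |DL| = 15.2, L = (14.06, -22.68). The perpendicularity gives LV at right angles to DL, so LV runs at 74.40°; with |LV| = 18.3, V = (18.98, -5.053). ∠LVN = 124.6° gives VN at 129.8° from the x-axis; with |VN| = 15.6, N = (8.991, 6.933). The perpendicularity gives NQ at right angles to VN, so NQ runs at -140.2°; with |NQ| = 10.9, Q = (0.6171, -0.04450). ∠NQC = 49.3° gives QC at -9.500° from the x-axis; with |QC| = 18.5, C = (18.86, -3.098). ∠QCP = 74.3° gives CP at 96.20° from the x-axis; with |CP| = 25.0, P = (16.16, 21.76). Then |DP| = |P − D| = 43.68.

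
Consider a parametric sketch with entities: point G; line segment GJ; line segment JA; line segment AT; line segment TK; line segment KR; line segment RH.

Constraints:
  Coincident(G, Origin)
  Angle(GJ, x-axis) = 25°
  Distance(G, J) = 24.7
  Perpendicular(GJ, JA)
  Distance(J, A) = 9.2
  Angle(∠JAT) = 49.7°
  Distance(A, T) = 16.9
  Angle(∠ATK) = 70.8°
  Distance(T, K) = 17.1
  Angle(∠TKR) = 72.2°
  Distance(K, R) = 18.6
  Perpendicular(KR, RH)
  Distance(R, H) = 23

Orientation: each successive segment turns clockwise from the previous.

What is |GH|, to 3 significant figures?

15.2

G is at the origin; GJ runs at 25.0° with length 24.7, so J = (22.4, 10.4). GJ ⟂ JA, so JA runs at -65.0°; with |JA| = 9.2, A = (26.3, 2.10). ∠JAT = 49.7° gives AT at 165° from the x-axis; with |AT| = 16.9, T = (9.97, 6.56). ∠ATK = 70.8° gives TK at 55.5° from the x-axis; with |TK| = 17.1, K = (19.7, 20.7). ∠TKR = 72.2° gives KR at -52.3° from the x-axis; with |KR| = 18.6, R = (31.0, 5.94). KR ⟂ RH, so RH runs at -142°; with |RH| = 23.0, H = (12.8, -8.13). Then |GH| = |H − G| = 15.2.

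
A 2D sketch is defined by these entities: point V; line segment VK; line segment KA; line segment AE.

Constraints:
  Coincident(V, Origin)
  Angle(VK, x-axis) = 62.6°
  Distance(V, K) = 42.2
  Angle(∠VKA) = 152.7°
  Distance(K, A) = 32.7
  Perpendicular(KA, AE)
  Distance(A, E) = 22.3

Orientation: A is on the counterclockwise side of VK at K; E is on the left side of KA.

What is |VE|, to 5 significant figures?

70.261

∠VKA = 152.7°, so KA runs at 62.6° + (180° − 152.7°) = 89.900° from the x-axis; with |KA| = 32.7, A = K + 32.7·(cos 89.900°, sin 89.900°) = (19.478, 70.166). KA ⟂ AE; with |AE| = 22.3 on the left of KA, E = A + 22.3·(-1.0000, 0.0017453) = (-2.8225, 70.205). Then |VE| = |E − V| = 70.261.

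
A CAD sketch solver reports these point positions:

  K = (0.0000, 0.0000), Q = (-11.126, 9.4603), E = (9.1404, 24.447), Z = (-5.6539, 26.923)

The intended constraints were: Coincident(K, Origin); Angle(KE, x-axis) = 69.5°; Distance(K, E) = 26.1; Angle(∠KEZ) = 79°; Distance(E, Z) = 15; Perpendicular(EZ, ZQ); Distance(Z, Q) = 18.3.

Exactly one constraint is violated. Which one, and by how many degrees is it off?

Perpendicular(EZ, ZQ) — off by 7.90°.

K = (0.00, 0.00) ✓; KE at 69.50° ✓; |KE| = 26.10 ✓; ∠KEZ = 79.00° ✓; |EZ| = 15.00 ✓; ∠(EZ, ZQ) = 82.10° ✗; |ZQ| = 18.30 ✓.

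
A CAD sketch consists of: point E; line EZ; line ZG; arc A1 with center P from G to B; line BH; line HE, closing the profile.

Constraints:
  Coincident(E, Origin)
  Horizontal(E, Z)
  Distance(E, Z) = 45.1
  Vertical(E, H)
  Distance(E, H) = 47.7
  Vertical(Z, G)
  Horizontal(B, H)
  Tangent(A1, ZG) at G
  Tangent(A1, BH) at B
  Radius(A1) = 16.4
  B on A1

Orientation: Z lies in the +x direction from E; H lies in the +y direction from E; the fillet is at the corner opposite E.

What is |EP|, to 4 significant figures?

42.47

EH is vertical with |EH| = 47.7 and H on the +y side, so H = (0.000, 47.70). The virtual corner opposite E is at (45.10, 47.70). Since A1 is tangent to ZG there, PG ⟂ ZG and A1 meets BH tangentially, so PB is at right angles to BH, with radius 16.4, so the center P sits 16.4 in from both sides at P = (28.70, 31.30). Then |EP| = |P − E| = 42.47.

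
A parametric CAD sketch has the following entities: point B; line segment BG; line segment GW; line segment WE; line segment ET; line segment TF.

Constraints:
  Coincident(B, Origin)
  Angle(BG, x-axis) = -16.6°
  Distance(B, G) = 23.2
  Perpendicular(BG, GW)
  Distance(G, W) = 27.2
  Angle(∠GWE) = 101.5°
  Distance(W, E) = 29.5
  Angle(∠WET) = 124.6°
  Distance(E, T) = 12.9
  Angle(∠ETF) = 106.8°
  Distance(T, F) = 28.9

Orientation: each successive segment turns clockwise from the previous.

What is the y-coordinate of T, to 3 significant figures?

-18.8

B is at the origin; BG runs at -16.6° with length 23.2, so G = (22.2, -6.63). The perpendicularity gives GW at right angles to BG, so GW runs at -107°; with |GW| = 27.2, W = (14.5, -32.7). ∠GWE = 101.5° gives WE at 175° from the x-axis; with |WE| = 29.5, E = (-14.9, -30.1). ∠WET = 124.6° gives ET at 120° from the x-axis; with |ET| = 12.9, T = (-21.3, -18.8). So T.y = -18.8.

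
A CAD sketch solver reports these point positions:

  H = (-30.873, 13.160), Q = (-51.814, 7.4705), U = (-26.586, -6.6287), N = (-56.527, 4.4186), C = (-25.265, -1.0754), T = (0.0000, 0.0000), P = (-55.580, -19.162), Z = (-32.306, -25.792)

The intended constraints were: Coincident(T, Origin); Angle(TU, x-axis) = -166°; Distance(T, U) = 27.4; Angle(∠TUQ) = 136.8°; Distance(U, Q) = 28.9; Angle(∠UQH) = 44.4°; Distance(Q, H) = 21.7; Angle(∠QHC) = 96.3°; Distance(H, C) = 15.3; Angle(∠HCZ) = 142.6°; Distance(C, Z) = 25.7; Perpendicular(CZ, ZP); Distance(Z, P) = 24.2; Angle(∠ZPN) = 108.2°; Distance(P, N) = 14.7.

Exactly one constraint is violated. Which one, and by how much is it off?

Distance(P, N) = 14.7 — off by 8.90.

T = (0.00, 0.00) ✓; TU at -166.0° ✓; |TU| = 27.40 ✓; ∠TUQ = 136.8° ✓; |UQ| = 28.90 ✓; ∠UQH = 44.40° ✓; |QH| = 21.70 ✓; ∠QHC = 96.30° ✓; |HC| = 15.30 ✓; ∠HCZ = 142.6° ✓; |CZ| = 25.70 ✓; ∠(CZ, ZP) = 90.00° ✓; |ZP| = 24.20 ✓; ∠ZPN = 108.2° ✓; |PN| = 23.60 ✗.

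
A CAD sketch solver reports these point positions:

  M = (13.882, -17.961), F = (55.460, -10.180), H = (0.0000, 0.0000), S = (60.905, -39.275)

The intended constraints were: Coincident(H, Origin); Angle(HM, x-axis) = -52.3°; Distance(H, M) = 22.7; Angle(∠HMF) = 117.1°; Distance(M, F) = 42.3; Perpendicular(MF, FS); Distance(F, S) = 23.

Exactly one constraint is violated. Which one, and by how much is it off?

Distance(F, S) = 23 — off by 6.60.

H = (0.00, 0.00) ✓; HM at -52.30° ✓; |HM| = 22.70 ✓; ∠HMF = 117.1° ✓; |MF| = 42.30 ✓; ∠(MF, FS) = 90.00° ✓; |FS| = 29.60 ✗.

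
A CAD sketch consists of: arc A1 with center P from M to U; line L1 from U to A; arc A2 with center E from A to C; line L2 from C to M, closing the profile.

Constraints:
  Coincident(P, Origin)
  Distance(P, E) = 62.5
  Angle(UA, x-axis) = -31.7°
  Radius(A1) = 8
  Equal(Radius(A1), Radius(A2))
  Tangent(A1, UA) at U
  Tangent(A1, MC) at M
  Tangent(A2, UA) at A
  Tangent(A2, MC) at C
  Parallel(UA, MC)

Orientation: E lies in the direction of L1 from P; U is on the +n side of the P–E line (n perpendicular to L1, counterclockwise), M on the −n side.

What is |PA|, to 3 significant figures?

63.0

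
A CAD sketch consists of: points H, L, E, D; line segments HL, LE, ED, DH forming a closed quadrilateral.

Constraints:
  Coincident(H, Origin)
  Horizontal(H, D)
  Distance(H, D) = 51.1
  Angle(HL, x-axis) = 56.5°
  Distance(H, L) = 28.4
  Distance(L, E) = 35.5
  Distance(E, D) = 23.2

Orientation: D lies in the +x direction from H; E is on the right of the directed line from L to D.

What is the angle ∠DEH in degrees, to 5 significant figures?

140.60°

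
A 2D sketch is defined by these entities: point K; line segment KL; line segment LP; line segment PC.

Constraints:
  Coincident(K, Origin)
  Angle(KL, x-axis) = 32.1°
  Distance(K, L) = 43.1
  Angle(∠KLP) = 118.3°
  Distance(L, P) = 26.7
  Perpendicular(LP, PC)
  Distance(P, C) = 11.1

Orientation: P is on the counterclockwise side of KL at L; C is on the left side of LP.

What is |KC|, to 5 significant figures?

54.244

K is at the origin; KL runs at 32.1° with length 43.1, so L = 43.1·(cos 32.1°, sin 32.1°) = (36.511, 22.903). ∠KLP = 118.3°, so LP runs at 32.1° + (180° − 118.3°) = 93.800° from the x-axis; with |LP| = 26.7, P = L + 26.7·(cos 93.800°, sin 93.800°) = (34.741, 49.545). LP ⟂ PC; with |PC| = 11.1 on the left of LP, C = P + 11.1·(-0.99780, -0.066274) = (23.666, 48.809). Then |KC| = |C − K| = 54.244.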